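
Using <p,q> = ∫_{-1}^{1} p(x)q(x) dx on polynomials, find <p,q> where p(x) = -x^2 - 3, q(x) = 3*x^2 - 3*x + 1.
<p,q> = -208/15

Expand the product: p(x)·q(x) = -3*x^4 + 3*x^3 - 10*x^2 + 9*x - 3.
∫_{-1}^{1} of each monomial x^k gives [2/(k+1) if k even, 0 if k odd]. Integrating term-by-term (or equivalently evaluating the antiderivative F(x) = -3*x^5/5 + 3*x^4/4 - 10*x^3/3 + 9*x^2/2 - 3*x at the endpoints):
  F(1) − F(−1) = -101/60 − (731/60) = -208/15.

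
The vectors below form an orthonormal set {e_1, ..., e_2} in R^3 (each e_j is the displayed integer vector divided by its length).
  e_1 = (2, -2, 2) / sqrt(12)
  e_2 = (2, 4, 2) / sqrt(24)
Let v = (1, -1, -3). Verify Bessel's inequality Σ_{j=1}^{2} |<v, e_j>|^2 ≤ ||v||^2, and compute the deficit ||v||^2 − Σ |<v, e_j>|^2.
Σ |<v, e_j>|^2 = 3; ||v||^2 = 11; deficit = 8

Write each e_j = u_j / sqrt(<u_j, u_j>) where u_j is the displayed integer vector. Then <v, e_j> = <v, u_j> / sqrt(<u_j, u_j>), so |<v, e_j>|^2 = <v, u_j>^2 / <u_j, u_j>.
Coefficients: <v, e_1> = -2/sqrt(12), <v, e_2> = -8/sqrt(24).
Square and sum: Σ |<v, e_j>|^2 = 3.
Compute ||v||^2 = v·v = 11.
Deficit = 11 − 3 = 8 ≥ 0, confirming Bessel's inequality. (The deficit equals ||v − Σ <v,e_j> e_j||^2, the squared distance from v to span{e_j}.)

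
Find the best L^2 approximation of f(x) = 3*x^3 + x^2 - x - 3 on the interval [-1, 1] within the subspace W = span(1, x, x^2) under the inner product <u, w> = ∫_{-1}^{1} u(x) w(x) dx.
g(x) = x^2 + 4*x/5 - 3

The best approximation g ∈ W is the orthogonal projection of f onto W. Writing g = a_0 + a_1 x + a_2 x^2, the coefficients solve the normal equations G · a = b where
  G_{ij} = <φ_i, φ_j> and b_i = <f, φ_i>, with φ_0 = 1, φ_1 = x, φ_2 = x^2.
G =
  [2, 0, 2/3]
  [0, 2/3, 0]
  [2/3, 0, 2/5],
b = (-16/3, 8/15, -8/5).
Solving gives a_0 = -3, a_1 = 4/5, a_2 = 1, so
  g(x) = x^2 + 4*x/5 - 3.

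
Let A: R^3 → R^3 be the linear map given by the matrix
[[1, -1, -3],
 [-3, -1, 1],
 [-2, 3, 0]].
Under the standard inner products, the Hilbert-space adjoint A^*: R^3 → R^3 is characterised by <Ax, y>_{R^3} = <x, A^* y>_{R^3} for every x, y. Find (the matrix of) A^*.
A^* = A^T =
[[1, -3, -2],
 [-1, -1, 3],
 [-3, 1, 0]]

For real matrices with standard dot products, the defining identity <Ax, y> = <x, A^* y> gives (Ax)^T y = x^T (A^*) y, i.e. x^T A^T y = x^T (A^*) y. Since this holds for all x, y, we must have A^* = A^T. Therefore
A^* =
[[1, -3, -2],
 [-1, -1, 3],
 [-3, 1, 0]].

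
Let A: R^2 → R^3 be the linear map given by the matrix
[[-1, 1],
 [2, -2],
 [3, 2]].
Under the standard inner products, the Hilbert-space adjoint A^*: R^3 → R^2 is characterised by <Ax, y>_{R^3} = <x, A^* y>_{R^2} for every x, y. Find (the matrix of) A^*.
A^* = A^T =
[[-1, 2, 3],
 [1, -2, 2]]

For real matrices with standard dot products, the defining identity <Ax, y> = <x, A^* y> gives (Ax)^T y = x^T (A^*) y, i.e. x^T A^T y = x^T (A^*) y. Since this holds for all x, y, we must have A^* = A^T. Therefore
A^* =
[[-1, 2, 3],
 [1, -2, 2]].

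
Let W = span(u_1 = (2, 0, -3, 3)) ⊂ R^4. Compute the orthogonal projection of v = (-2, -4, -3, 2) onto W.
proj_W(v) = (1, 0, -3/2, 3/2)

Set up U = [u_1 | ... | u_1] ∈ R^(4×1). The projector onto W = col(U) is P = U (U^T U)^(-1) U^T.
Compute U^T U =
  [22],
and U^T v = (11).
Solve U^T U · c = U^T v for the coefficients: c = (1/2). The projection is proj_W(v) = U c.
Check: (v - proj_W(v)) · u_1 = 0  (should be 0).
Result: proj_W(v) = (1, 0, -3/2, 3/2).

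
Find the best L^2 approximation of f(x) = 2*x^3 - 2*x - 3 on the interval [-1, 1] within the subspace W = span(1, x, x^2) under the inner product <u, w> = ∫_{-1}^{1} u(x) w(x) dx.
g(x) = -4*x/5 - 3

The best approximation g ∈ W is the orthogonal projection of f onto W. Writing g = a_0 + a_1 x + a_2 x^2, the coefficients solve the normal equations G · a = b where
  G_{ij} = <φ_i, φ_j> and b_i = <f, φ_i>, with φ_0 = 1, φ_1 = x, φ_2 = x^2.
G =
  [2, 0, 2/3]
  [0, 2/3, 0]
  [2/3, 0, 2/5],
b = (-6, -8/15, -2).
Solving gives a_0 = -3, a_1 = -4/5, a_2 = 0, so
  g(x) = -4*x/5 - 3.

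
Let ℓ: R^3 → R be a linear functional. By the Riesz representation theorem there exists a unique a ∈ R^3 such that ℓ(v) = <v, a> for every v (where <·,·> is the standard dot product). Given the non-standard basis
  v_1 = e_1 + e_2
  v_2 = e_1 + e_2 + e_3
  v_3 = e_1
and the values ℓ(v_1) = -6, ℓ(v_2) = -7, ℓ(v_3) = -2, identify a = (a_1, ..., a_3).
a = (-2, -4, -1)

Write a = (a_1, ..., a_3) in the standard basis. For each basis vector v_i, ℓ(v_i) = <v_i, a> is a linear equation in the a_j's. Collect the n equations into a matrix system V a = ℓ, where row i of V is v_i (expressed in the standard basis). Since V is invertible (lower-triangular with 1s on the diagonal, up to permutation), solve by back-substitution:
  V =
[[1, 1, 0],
 [1, 1, 1],
 [1, 0, 0]]
  V a = (-6, -7, -2)
Solving gives a = (-2, -4, -1).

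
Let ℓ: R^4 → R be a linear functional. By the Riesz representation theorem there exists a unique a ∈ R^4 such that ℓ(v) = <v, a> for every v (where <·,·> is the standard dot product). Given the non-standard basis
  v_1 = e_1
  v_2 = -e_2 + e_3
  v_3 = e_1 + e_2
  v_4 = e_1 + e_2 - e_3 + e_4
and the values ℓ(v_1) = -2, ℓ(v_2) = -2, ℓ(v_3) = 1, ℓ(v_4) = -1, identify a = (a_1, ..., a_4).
a = (-2, 3, 1, -1)

Write a = (a_1, ..., a_4) in the standard basis. For each basis vector v_i, ℓ(v_i) = <v_i, a> is a linear equation in the a_j's. Collect the n equations into a matrix system V a = ℓ, where row i of V is v_i (expressed in the standard basis). Since V is invertible (lower-triangular with 1s on the diagonal, up to permutation), solve by back-substitution:
  V =
[[1, 0, 0, 0],
 [0, -1, 1, 0],
 [1, 1, 0, 0],
 [1, 1, -1, 1]]
  V a = (-2, -2, 1, -1)
Solving gives a = (-2, 3, 1, -1).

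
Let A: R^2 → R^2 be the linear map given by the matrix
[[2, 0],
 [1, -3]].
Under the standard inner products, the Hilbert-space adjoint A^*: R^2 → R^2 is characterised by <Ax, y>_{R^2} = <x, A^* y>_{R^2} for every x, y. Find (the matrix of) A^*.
A^* = A^T =
[[2, 1],
 [0, -3]]

For real matrices with standard dot products, the defining identity <Ax, y> = <x, A^* y> gives (Ax)^T y = x^T (A^*) y, i.e. x^T A^T y = x^T (A^*) y. Since this holds for all x, y, we must have A^* = A^T. Therefore
A^* =
[[2, 1],
 [0, -3]].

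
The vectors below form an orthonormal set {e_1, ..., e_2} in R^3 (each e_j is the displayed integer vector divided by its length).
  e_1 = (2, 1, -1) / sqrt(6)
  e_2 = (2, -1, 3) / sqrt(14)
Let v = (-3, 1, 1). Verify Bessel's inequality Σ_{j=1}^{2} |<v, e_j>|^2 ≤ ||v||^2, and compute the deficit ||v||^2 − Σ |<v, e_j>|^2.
Σ |<v, e_j>|^2 = 50/7; ||v||^2 = 11; deficit = 27/7

Write each e_j = u_j / sqrt(<u_j, u_j>) where u_j is the displayed integer vector. Then <v, e_j> = <v, u_j> / sqrt(<u_j, u_j>), so |<v, e_j>|^2 = <v, u_j>^2 / <u_j, u_j>.
Coefficients: <v, e_1> = -6/sqrt(6), <v, e_2> = -4/sqrt(14).
Square and sum: Σ |<v, e_j>|^2 = 50/7.
Compute ||v||^2 = v·v = 11.
Deficit = 11 − 50/7 = 27/7 ≥ 0, confirming Bessel's inequality. (The deficit equals ||v − Σ <v,e_j> e_j||^2, the squared distance from v to span{e_j}.)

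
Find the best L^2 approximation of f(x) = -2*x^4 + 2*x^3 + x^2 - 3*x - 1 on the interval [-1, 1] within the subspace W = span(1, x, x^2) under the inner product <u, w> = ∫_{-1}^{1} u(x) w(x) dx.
g(x) = -5*x^2/7 - 9*x/5 - 29/35

The best approximation g ∈ W is the orthogonal projection of f onto W. Writing g = a_0 + a_1 x + a_2 x^2, the coefficients solve the normal equations G · a = b where
  G_{ij} = <φ_i, φ_j> and b_i = <f, φ_i>, with φ_0 = 1, φ_1 = x, φ_2 = x^2.
G =
  [2, 0, 2/3]
  [0, 2/3, 0]
  [2/3, 0, 2/5],
b = (-32/15, -6/5, -88/105).
Solving gives a_0 = -29/35, a_1 = -9/5, a_2 = -5/7, so
  g(x) = -5*x^2/7 - 9*x/5 - 29/35.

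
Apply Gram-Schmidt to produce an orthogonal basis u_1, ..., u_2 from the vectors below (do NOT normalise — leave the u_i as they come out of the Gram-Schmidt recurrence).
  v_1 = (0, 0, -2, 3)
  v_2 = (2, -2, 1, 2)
Orthogonal basis:
  u_1 = (0, 0, -2, 3)
  u_2 = (2, -2, 21/13, 14/13)

Apply the Gram-Schmidt recurrence
  u_1 = v_1
  u_i = v_i − Σ_{j<i} ((v_i · u_j) / (u_j · u_j)) · u_j.

Step by step this gives:
  u_1 = (0, 0, -2, 3)
  u_2 = (2, -2, 21/13, 14/13)

Orthogonality check:
  u_2 · u_1 = 0 (should be 0)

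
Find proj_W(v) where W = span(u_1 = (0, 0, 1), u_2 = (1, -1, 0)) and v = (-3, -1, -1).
proj_W(v) = (-1, 1, -1)

Set up U = [u_1 | ... | u_2] ∈ R^(3×2). The projector onto W = col(U) is P = U (U^T U)^(-1) U^T.
Compute U^T U =
  [1, 0]
  [0, 2],
and U^T v = (-1, -2).
Solve U^T U · c = U^T v for the coefficients: c = (-1, -1). The projection is proj_W(v) = U c.
Check: (v - proj_W(v)) · u_1 = 0  (should be 0).
Check: (v - proj_W(v)) · u_2 = 0  (should be 0).
Result: proj_W(v) = (-1, 1, -1).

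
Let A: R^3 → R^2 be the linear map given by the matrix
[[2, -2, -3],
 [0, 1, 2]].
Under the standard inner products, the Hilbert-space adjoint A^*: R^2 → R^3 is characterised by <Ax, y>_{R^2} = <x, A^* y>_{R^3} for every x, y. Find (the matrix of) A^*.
A^* = A^T =
[[2, 0],
 [-2, 1],
 [-3, 2]]

For real matrices with standard dot products, the defining identity <Ax, y> = <x, A^* y> gives (Ax)^T y = x^T (A^*) y, i.e. x^T A^T y = x^T (A^*) y. Since this holds for all x, y, we must have A^* = A^T. Therefore
A^* =
[[2, 0],
 [-2, 1],
 [-3, 2]].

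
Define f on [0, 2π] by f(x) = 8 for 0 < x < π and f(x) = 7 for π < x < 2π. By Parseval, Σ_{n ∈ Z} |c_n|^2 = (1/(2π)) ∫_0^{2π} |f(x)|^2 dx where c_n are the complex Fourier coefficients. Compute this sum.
Σ |c_n|^2 = 113/2

Parseval equates the L^2 energy of f (normalised by 1/(2π)) with the ℓ^2 sum of its Fourier coefficients: (1/(2π)) ∫_0^{2π} |f|^2 = Σ |c_n|^2.
Compute the left side: (1/(2π)) [∫_0^π 8^2 dx + ∫_π^{2π} 7^2 dx] = (1/(2π)) · (64π + 49π) = (64 + 49)/2 = 113/2.
So Σ_{n ∈ Z} |c_n|^2 = 113/2.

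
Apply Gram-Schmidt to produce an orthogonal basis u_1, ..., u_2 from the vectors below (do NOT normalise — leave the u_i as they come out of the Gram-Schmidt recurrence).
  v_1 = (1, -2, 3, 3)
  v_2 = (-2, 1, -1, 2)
Orthogonal basis:
  u_1 = (1, -2, 3, 3)
  u_2 = (-45/23, 21/23, -20/23, 49/23)

Apply the Gram-Schmidt recurrence
  u_1 = v_1
  u_i = v_i − Σ_{j<i} ((v_i · u_j) / (u_j · u_j)) · u_j.

Step by step this gives:
  u_1 = (1, -2, 3, 3)
  u_2 = (-45/23, 21/23, -20/23, 49/23)

Orthogonality check:
  u_2 · u_1 = 0 (should be 0)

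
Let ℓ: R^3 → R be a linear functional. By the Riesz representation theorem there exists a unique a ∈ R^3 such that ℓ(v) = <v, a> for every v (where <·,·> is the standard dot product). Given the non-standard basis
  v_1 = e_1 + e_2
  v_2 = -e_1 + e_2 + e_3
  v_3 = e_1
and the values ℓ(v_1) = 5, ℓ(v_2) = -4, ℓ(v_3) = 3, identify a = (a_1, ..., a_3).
a = (3, 2, -3)

Write a = (a_1, ..., a_3) in the standard basis. For each basis vector v_i, ℓ(v_i) = <v_i, a> is a linear equation in the a_j's. Collect the n equations into a matrix system V a = ℓ, where row i of V is v_i (expressed in the standard basis). Since V is invertible (lower-triangular with 1s on the diagonal, up to permutation), solve by back-substitution:
  V =
[[1, 1, 0],
 [-1, 1, 1],
 [1, 0, 0]]
  V a = (5, -4, 3)
Solving gives a = (3, 2, -3).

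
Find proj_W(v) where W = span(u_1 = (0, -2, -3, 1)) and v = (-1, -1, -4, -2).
proj_W(v) = (0, -12/7, -18/7, 6/7)

Set up U = [u_1 | ... | u_1] ∈ R^(4×1). The projector onto W = col(U) is P = U (U^T U)^(-1) U^T.
Compute U^T U =
  [14],
and U^T v = (12).
Solve U^T U · c = U^T v for the coefficients: c = (6/7). The projection is proj_W(v) = U c.
Check: (v - proj_W(v)) · u_1 = 0  (should be 0).
Result: proj_W(v) = (0, -12/7, -18/7, 6/7).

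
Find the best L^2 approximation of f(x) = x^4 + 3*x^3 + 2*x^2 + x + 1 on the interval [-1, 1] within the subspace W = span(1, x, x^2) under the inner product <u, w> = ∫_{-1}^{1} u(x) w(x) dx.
g(x) = 20*x^2/7 + 14*x/5 + 32/35

The best approximation g ∈ W is the orthogonal projection of f onto W. Writing g = a_0 + a_1 x + a_2 x^2, the coefficients solve the normal equations G · a = b where
  G_{ij} = <φ_i, φ_j> and b_i = <f, φ_i>, with φ_0 = 1, φ_1 = x, φ_2 = x^2.
G =
  [2, 0, 2/3]
  [0, 2/3, 0]
  [2/3, 0, 2/5],
b = (56/15, 28/15, 184/105).
Solving gives a_0 = 32/35, a_1 = 14/5, a_2 = 20/7, so
  g(x) = 20*x^2/7 + 14*x/5 + 32/35.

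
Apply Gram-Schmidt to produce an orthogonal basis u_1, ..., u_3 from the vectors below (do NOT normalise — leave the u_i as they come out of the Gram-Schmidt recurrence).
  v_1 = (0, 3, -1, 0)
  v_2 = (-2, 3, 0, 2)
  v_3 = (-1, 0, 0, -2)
Orthogonal basis:
  u_1 = (0, 3, -1, 0)
  u_2 = (-2, 3/10, 9/10, 2)
  u_3 = (-129/89, 6/89, 18/89, -138/89)

Apply the Gram-Schmidt recurrence
  u_1 = v_1
  u_i = v_i − Σ_{j<i} ((v_i · u_j) / (u_j · u_j)) · u_j.

Step by step this gives:
  u_1 = (0, 3, -1, 0)
  u_2 = (-2, 3/10, 9/10, 2)
  u_3 = (-129/89, 6/89, 18/89, -138/89)

Orthogonality check:
  u_2 · u_1 = 0 (should be 0)
  u_3 · u_1 = 0 (should be 0)
  u_3 · u_2 = 0 (should be 0)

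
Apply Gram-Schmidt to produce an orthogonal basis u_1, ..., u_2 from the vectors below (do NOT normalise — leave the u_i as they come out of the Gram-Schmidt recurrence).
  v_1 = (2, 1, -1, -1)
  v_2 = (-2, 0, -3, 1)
Orthogonal basis:
  u_1 = (2, 1, -1, -1)
  u_2 = (-10/7, 2/7, -23/7, 5/7)

Apply the Gram-Schmidt recurrence
  u_1 = v_1
  u_i = v_i − Σ_{j<i} ((v_i · u_j) / (u_j · u_j)) · u_j.

Step by step this gives:
  u_1 = (2, 1, -1, -1)
  u_2 = (-10/7, 2/7, -23/7, 5/7)

Orthogonality check:
  u_2 · u_1 = 0 (should be 0)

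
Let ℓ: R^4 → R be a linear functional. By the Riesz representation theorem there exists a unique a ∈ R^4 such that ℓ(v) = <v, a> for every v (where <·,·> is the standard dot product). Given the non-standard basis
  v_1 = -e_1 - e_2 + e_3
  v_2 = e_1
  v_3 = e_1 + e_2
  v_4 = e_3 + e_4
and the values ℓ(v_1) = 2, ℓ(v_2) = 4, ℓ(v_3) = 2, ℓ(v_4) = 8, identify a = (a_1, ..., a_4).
a = (4, -2, 4, 4)

Write a = (a_1, ..., a_4) in the standard basis. For each basis vector v_i, ℓ(v_i) = <v_i, a> is a linear equation in the a_j's. Collect the n equations into a matrix system V a = ℓ, where row i of V is v_i (expressed in the standard basis). Since V is invertible (lower-triangular with 1s on the diagonal, up to permutation), solve by back-substitution:
  V =
[[-1, -1, 1, 0],
 [1, 0, 0, 0],
 [1, 1, 0, 0],
 [0, 0, 1, 1]]
  V a = (2, 4, 2, 8)
Solving gives a = (4, -2, 4, 4).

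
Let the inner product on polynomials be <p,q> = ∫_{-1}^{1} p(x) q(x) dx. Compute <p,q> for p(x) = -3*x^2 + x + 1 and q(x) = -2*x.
<p,q> = -4/3

Expand the product: p(x)·q(x) = 6*x^3 - 2*x^2 - 2*x.
∫_{-1}^{1} of each monomial x^k gives [2/(k+1) if k even, 0 if k odd]. Integrating term-by-term (or equivalently evaluating the antiderivative F(x) = 3*x^4/2 - 2*x^3/3 - x^2 at the endpoints):
  F(1) − F(−1) = -1/6 − (7/6) = -4/3.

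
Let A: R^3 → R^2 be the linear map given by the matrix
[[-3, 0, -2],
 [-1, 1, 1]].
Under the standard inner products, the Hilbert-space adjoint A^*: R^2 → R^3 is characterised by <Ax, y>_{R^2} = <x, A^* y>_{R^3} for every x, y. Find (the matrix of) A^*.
A^* = A^T =
[[-3, -1],
 [0, 1],
 [-2, 1]]

For real matrices with standard dot products, the defining identity <Ax, y> = <x, A^* y> gives (Ax)^T y = x^T (A^*) y, i.e. x^T A^T y = x^T (A^*) y. Since this holds for all x, y, we must have A^* = A^T. Therefore
A^* =
[[-3, -1],
 [0, 1],
 [-2, 1]].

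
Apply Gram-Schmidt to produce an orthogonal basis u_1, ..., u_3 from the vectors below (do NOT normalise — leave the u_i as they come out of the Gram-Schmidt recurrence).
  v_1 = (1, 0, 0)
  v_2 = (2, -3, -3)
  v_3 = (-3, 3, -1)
Orthogonal basis:
  u_1 = (1, 0, 0)
  u_2 = (0, -3, -3)
  u_3 = (0, 2, -2)

Apply the Gram-Schmidt recurrence
  u_1 = v_1
  u_i = v_i − Σ_{j<i} ((v_i · u_j) / (u_j · u_j)) · u_j.

Step by step this gives:
  u_1 = (1, 0, 0)
  u_2 = (0, -3, -3)
  u_3 = (0, 2, -2)

Orthogonality check:
  u_2 · u_1 = 0 (should be 0)
  u_3 · u_1 = 0 (should be 0)
  u_3 · u_2 = 0 (should be 0)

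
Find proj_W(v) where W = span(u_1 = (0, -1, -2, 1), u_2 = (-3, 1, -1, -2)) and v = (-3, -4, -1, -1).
proj_W(v) = (-159/89, -30/89, -219/89, -23/89)

Set up U = [u_1 | ... | u_2] ∈ R^(4×2). The projector onto W = col(U) is P = U (U^T U)^(-1) U^T.
Compute U^T U =
  [6, -1]
  [-1, 15],
and U^T v = (5, 8).
Solve U^T U · c = U^T v for the coefficients: c = (83/89, 53/89). The projection is proj_W(v) = U c.
Check: (v - proj_W(v)) · u_1 = 0  (should be 0).
Check: (v - proj_W(v)) · u_2 = 0  (should be 0).
Result: proj_W(v) = (-159/89, -30/89, -219/89, -23/89).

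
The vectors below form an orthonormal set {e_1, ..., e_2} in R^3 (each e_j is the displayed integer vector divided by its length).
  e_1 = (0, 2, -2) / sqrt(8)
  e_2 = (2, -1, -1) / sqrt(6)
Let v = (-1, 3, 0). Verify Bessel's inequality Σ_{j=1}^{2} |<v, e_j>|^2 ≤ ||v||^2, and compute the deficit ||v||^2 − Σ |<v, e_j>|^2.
Σ |<v, e_j>|^2 = 26/3; ||v||^2 = 10; deficit = 4/3

Write each e_j = u_j / sqrt(<u_j, u_j>) where u_j is the displayed integer vector. Then <v, e_j> = <v, u_j> / sqrt(<u_j, u_j>), so |<v, e_j>|^2 = <v, u_j>^2 / <u_j, u_j>.
Coefficients: <v, e_1> = 6/sqrt(8), <v, e_2> = -5/sqrt(6).
Square and sum: Σ |<v, e_j>|^2 = 26/3.
Compute ||v||^2 = v·v = 10.
Deficit = 10 − 26/3 = 4/3 ≥ 0, confirming Bessel's inequality. (The deficit equals ||v − Σ <v,e_j> e_j||^2, the squared distance from v to span{e_j}.)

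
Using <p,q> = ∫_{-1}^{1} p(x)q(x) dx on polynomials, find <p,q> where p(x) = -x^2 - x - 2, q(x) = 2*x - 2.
<p,q> = 8

Expand the product: p(x)·q(x) = -2*x^3 - 2*x + 4.
∫_{-1}^{1} of each monomial x^k gives [2/(k+1) if k even, 0 if k odd]. Integrating term-by-term (or equivalently evaluating the antiderivative F(x) = -x^4/2 - x^2 + 4*x at the endpoints):
  F(1) − F(−1) = 5/2 − (-11/2) = 8.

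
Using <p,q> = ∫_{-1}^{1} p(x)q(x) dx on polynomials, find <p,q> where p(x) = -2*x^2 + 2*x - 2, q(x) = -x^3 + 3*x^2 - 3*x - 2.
<p,q> = -8/15

Expand the product: p(x)·q(x) = 2*x^5 - 8*x^4 + 14*x^3 - 8*x^2 + 2*x + 4.
∫_{-1}^{1} of each monomial x^k gives [2/(k+1) if k even, 0 if k odd]. Integrating term-by-term (or equivalently evaluating the antiderivative F(x) = x^6/3 - 8*x^5/5 + 7*x^4/2 - 8*x^3/3 + x^2 + 4*x at the endpoints):
  F(1) − F(−1) = 137/30 − (51/10) = -8/15.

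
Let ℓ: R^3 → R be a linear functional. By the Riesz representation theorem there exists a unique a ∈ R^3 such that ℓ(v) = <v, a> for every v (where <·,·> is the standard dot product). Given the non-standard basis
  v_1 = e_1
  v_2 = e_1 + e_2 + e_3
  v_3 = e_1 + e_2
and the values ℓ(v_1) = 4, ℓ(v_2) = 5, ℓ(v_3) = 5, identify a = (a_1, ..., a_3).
a = (4, 1, 0)

Write a = (a_1, ..., a_3) in the standard basis. For each basis vector v_i, ℓ(v_i) = <v_i, a> is a linear equation in the a_j's. Collect the n equations into a matrix system V a = ℓ, where row i of V is v_i (expressed in the standard basis). Since V is invertible (lower-triangular with 1s on the diagonal, up to permutation), solve by back-substitution:
  V =
[[1, 0, 0],
 [1, 1, 1],
 [1, 1, 0]]
  V a = (4, 5, 5)
Solving gives a = (4, 1, 0).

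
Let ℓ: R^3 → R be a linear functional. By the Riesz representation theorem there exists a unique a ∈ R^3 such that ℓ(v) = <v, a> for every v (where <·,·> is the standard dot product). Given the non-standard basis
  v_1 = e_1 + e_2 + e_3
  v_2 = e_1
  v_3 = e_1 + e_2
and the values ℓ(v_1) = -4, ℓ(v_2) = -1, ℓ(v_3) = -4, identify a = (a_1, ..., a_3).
a = (-1, -3, 0)

Write a = (a_1, ..., a_3) in the standard basis. For each basis vector v_i, ℓ(v_i) = <v_i, a> is a linear equation in the a_j's. Collect the n equations into a matrix system V a = ℓ, where row i of V is v_i (expressed in the standard basis). Since V is invertible (lower-triangular with 1s on the diagonal, up to permutation), solve by back-substitution:
  V =
[[1, 1, 1],
 [1, 0, 0],
 [1, 1, 0]]
  V a = (-4, -1, -4)
Solving gives a = (-1, -3, 0).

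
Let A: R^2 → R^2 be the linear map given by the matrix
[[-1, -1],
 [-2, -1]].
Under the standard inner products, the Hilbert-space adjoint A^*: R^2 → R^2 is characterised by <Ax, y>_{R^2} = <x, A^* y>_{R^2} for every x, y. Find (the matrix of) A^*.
A^* = A^T =
[[-1, -2],
 [-1, -1]]

For real matrices with standard dot products, the defining identity <Ax, y> = <x, A^* y> gives (Ax)^T y = x^T (A^*) y, i.e. x^T A^T y = x^T (A^*) y. Since this holds for all x, y, we must have A^* = A^T. Therefore
A^* =
[[-1, -2],
 [-1, -1]].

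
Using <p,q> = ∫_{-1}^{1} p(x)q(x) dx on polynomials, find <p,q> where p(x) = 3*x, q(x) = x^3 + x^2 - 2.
<p,q> = 6/5

Expand the product: p(x)·q(x) = 3*x^4 + 3*x^3 - 6*x.
∫_{-1}^{1} of each monomial x^k gives [2/(k+1) if k even, 0 if k odd]. Integrating term-by-term (or equivalently evaluating the antiderivative F(x) = 3*x^5/5 + 3*x^4/4 - 3*x^2 at the endpoints):
  F(1) − F(−1) = -33/20 − (-57/20) = 6/5.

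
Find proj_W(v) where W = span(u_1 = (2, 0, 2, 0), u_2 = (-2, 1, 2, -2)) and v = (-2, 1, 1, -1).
proj_W(v) = (-49/26, 9/13, 23/26, -18/13)

Set up U = [u_1 | ... | u_2] ∈ R^(4×2). The projector onto W = col(U) is P = U (U^T U)^(-1) U^T.
Compute U^T U =
  [8, 0]
  [0, 13],
and U^T v = (-2, 9).
Solve U^T U · c = U^T v for the coefficients: c = (-1/4, 9/13). The projection is proj_W(v) = U c.
Check: (v - proj_W(v)) · u_1 = 0  (should be 0).
Check: (v - proj_W(v)) · u_2 = 0  (should be 0).
Result: proj_W(v) = (-49/26, 9/13, 23/26, -18/13).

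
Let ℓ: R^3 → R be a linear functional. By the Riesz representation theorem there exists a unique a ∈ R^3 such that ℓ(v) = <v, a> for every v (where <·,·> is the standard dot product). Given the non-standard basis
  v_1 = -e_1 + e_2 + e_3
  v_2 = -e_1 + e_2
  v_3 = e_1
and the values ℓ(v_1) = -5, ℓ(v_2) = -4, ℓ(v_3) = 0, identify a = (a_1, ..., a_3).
a = (0, -4, -1)

Write a = (a_1, ..., a_3) in the standard basis. For each basis vector v_i, ℓ(v_i) = <v_i, a> is a linear equation in the a_j's. Collect the n equations into a matrix system V a = ℓ, where row i of V is v_i (expressed in the standard basis). Since V is invertible (lower-triangular with 1s on the diagonal, up to permutation), solve by back-substitution:
  V =
[[-1, 1, 1],
 [-1, 1, 0],
 [1, 0, 0]]
  V a = (-5, -4, 0)
Solving gives a = (0, -4, -1).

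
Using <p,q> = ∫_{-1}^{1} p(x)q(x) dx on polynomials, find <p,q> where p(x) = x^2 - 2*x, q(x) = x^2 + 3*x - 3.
<p,q> = -28/5

Expand the product: p(x)·q(x) = x^4 + x^3 - 9*x^2 + 6*x.
∫_{-1}^{1} of each monomial x^k gives [2/(k+1) if k even, 0 if k odd]. Integrating term-by-term (or equivalently evaluating the antiderivative F(x) = x^5/5 + x^4/4 - 3*x^3 + 3*x^2 at the endpoints):
  F(1) − F(−1) = 9/20 − (121/20) = -28/5.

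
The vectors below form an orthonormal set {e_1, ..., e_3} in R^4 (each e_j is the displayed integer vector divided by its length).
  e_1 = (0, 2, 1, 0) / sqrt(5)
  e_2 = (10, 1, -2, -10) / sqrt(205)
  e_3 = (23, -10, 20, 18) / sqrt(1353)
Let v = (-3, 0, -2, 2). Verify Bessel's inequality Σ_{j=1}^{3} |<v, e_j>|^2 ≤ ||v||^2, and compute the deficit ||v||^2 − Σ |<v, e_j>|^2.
Σ |<v, e_j>|^2 = 497/33; ||v||^2 = 17; deficit = 64/33

Write each e_j = u_j / sqrt(<u_j, u_j>) where u_j is the displayed integer vector. Then <v, e_j> = <v, u_j> / sqrt(<u_j, u_j>), so |<v, e_j>|^2 = <v, u_j>^2 / <u_j, u_j>.
Coefficients: <v, e_1> = -2/sqrt(5), <v, e_2> = -46/sqrt(205), <v, e_3> = -73/sqrt(1353).
Square and sum: Σ |<v, e_j>|^2 = 497/33.
Compute ||v||^2 = v·v = 17.
Deficit = 17 − 497/33 = 64/33 ≥ 0, confirming Bessel's inequality. (The deficit equals ||v − Σ <v,e_j> e_j||^2, the squared distance from v to span{e_j}.)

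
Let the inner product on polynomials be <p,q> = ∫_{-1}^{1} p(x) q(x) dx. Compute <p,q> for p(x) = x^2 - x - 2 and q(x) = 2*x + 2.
<p,q> = -8

Expand the product: p(x)·q(x) = 2*x^3 - 6*x - 4.
∫_{-1}^{1} of each monomial x^k gives [2/(k+1) if k even, 0 if k odd]. Integrating term-by-term (or equivalently evaluating the antiderivative F(x) = x^4/2 - 3*x^2 - 4*x at the endpoints):
  F(1) − F(−1) = -13/2 − (3/2) = -8.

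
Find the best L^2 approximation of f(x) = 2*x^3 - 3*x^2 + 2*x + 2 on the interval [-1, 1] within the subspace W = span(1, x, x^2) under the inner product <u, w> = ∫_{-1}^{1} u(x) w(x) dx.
g(x) = -3*x^2 + 16*x/5 + 2

The best approximation g ∈ W is the orthogonal projection of f onto W. Writing g = a_0 + a_1 x + a_2 x^2, the coefficients solve the normal equations G · a = b where
  G_{ij} = <φ_i, φ_j> and b_i = <f, φ_i>, with φ_0 = 1, φ_1 = x, φ_2 = x^2.
G =
  [2, 0, 2/3]
  [0, 2/3, 0]
  [2/3, 0, 2/5],
b = (2, 32/15, 2/15).
Solving gives a_0 = 2, a_1 = 16/5, a_2 = -3, so
  g(x) = -3*x^2 + 16*x/5 + 2.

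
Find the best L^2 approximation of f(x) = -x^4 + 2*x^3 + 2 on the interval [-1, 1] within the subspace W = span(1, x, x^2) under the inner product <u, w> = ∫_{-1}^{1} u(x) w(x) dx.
g(x) = -6*x^2/7 + 6*x/5 + 73/35

The best approximation g ∈ W is the orthogonal projection of f onto W. Writing g = a_0 + a_1 x + a_2 x^2, the coefficients solve the normal equations G · a = b where
  G_{ij} = <φ_i, φ_j> and b_i = <f, φ_i>, with φ_0 = 1, φ_1 = x, φ_2 = x^2.
G =
  [2, 0, 2/3]
  [0, 2/3, 0]
  [2/3, 0, 2/5],
b = (18/5, 4/5, 22/21).
Solving gives a_0 = 73/35, a_1 = 6/5, a_2 = -6/7, so
  g(x) = -6*x^2/7 + 6*x/5 + 73/35.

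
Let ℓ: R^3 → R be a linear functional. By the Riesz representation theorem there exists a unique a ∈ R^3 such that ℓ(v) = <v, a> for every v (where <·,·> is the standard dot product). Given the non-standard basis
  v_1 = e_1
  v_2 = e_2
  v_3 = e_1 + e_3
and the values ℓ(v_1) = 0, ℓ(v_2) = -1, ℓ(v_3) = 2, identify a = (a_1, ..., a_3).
a = (0, -1, 2)

Write a = (a_1, ..., a_3) in the standard basis. For each basis vector v_i, ℓ(v_i) = <v_i, a> is a linear equation in the a_j's. Collect the n equations into a matrix system V a = ℓ, where row i of V is v_i (expressed in the standard basis). Since V is invertible (lower-triangular with 1s on the diagonal, up to permutation), solve by back-substitution:
  V =
[[1, 0, 0],
 [0, 1, 0],
 [1, 0, 1]]
  V a = (0, -1, 2)
Solving gives a = (0, -1, 2).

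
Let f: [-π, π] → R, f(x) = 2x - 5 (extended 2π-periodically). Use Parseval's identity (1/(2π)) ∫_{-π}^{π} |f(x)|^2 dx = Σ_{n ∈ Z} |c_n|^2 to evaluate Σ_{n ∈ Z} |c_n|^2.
Σ |c_n|^2 = 4π^2/3 + 25

Expand and integrate term by term over [-π, π]:
  ∫ (2x)^2 dx = 4·(2π^3/3); ∫ 2·2·(-5)·x dx = 0 (odd integrand); ∫ (-5)^2 dx = 25·2π.
So (1/(2π)) ∫_{-π}^{π} (2x - 5)^2 dx = 4π^2/3 + 25 = 4π^2/3 + 25.
Parseval ⇒ Σ |c_n|^2 = 4π^2/3 + 25.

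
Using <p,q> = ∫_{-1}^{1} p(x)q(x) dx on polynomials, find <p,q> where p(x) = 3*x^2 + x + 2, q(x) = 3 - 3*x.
<p,q> = 16

Expand the product: p(x)·q(x) = -9*x^3 + 6*x^2 - 3*x + 6.
∫_{-1}^{1} of each monomial x^k gives [2/(k+1) if k even, 0 if k odd]. Integrating term-by-term (or equivalently evaluating the antiderivative F(x) = -9*x^4/4 + 2*x^3 - 3*x^2/2 + 6*x at the endpoints):
  F(1) − F(−1) = 17/4 − (-47/4) = 16.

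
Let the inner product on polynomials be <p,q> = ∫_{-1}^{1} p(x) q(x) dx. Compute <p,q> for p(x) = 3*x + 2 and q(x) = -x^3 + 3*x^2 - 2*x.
<p,q> = -6/5

Expand the product: p(x)·q(x) = -3*x^4 + 7*x^3 - 4*x.
∫_{-1}^{1} of each monomial x^k gives [2/(k+1) if k even, 0 if k odd]. Integrating term-by-term (or equivalently evaluating the antiderivative F(x) = -3*x^5/5 + 7*x^4/4 - 2*x^2 at the endpoints):
  F(1) − F(−1) = -17/20 − (7/20) = -6/5.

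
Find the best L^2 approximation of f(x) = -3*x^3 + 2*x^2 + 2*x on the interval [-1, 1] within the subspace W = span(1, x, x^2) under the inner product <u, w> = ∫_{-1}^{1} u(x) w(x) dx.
g(x) = 2*x^2 + x/5

The best approximation g ∈ W is the orthogonal projection of f onto W. Writing g = a_0 + a_1 x + a_2 x^2, the coefficients solve the normal equations G · a = b where
  G_{ij} = <φ_i, φ_j> and b_i = <f, φ_i>, with φ_0 = 1, φ_1 = x, φ_2 = x^2.
G =
  [2, 0, 2/3]
  [0, 2/3, 0]
  [2/3, 0, 2/5],
b = (4/3, 2/15, 4/5).
Solving gives a_0 = 0, a_1 = 1/5, a_2 = 2, so
  g(x) = 2*x^2 + x/5.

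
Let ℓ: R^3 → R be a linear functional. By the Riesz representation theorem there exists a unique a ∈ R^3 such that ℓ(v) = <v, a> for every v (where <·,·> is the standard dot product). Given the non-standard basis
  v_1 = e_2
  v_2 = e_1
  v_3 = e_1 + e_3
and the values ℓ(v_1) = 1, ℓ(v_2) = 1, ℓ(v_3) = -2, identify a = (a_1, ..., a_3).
a = (1, 1, -3)

Write a = (a_1, ..., a_3) in the standard basis. For each basis vector v_i, ℓ(v_i) = <v_i, a> is a linear equation in the a_j's. Collect the n equations into a matrix system V a = ℓ, where row i of V is v_i (expressed in the standard basis). Since V is invertible (lower-triangular with 1s on the diagonal, up to permutation), solve by back-substitution:
  V =
[[0, 1, 0],
 [1, 0, 0],
 [1, 0, 1]]
  V a = (1, 1, -2)
Solving gives a = (1, 1, -3).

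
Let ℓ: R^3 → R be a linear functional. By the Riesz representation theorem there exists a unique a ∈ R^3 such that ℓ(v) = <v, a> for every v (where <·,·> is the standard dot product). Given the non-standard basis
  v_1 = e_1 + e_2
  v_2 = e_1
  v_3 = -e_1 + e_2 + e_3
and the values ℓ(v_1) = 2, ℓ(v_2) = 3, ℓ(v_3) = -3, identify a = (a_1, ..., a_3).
a = (3, -1, 1)

Write a = (a_1, ..., a_3) in the standard basis. For each basis vector v_i, ℓ(v_i) = <v_i, a> is a linear equation in the a_j's. Collect the n equations into a matrix system V a = ℓ, where row i of V is v_i (expressed in the standard basis). Since V is invertible (lower-triangular with 1s on the diagonal, up to permutation), solve by back-substitution:
  V =
[[1, 1, 0],
 [1, 0, 0],
 [-1, 1, 1]]
  V a = (2, 3, -3)
Solving gives a = (3, -1, 1).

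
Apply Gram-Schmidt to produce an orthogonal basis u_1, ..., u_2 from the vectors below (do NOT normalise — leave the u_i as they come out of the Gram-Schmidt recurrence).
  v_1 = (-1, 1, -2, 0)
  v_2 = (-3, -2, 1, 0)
Orthogonal basis:
  u_1 = (-1, 1, -2, 0)
  u_2 = (-19/6, -11/6, 2/3, 0)

Apply the Gram-Schmidt recurrence
  u_1 = v_1
  u_i = v_i − Σ_{j<i} ((v_i · u_j) / (u_j · u_j)) · u_j.

Step by step this gives:
  u_1 = (-1, 1, -2, 0)
  u_2 = (-19/6, -11/6, 2/3, 0)

Orthogonality check:
  u_2 · u_1 = 0 (should be 0)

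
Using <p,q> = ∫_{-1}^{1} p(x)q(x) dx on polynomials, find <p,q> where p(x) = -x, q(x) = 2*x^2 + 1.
<p,q> = 0

Expand the product: p(x)·q(x) = -2*x^3 - x.
∫_{-1}^{1} of each monomial x^k gives [2/(k+1) if k even, 0 if k odd]. Integrating term-by-term (or equivalently evaluating the antiderivative F(x) = -x^4/2 - x^2/2 at the endpoints):
  F(1) − F(−1) = -1 − (-1) = 0.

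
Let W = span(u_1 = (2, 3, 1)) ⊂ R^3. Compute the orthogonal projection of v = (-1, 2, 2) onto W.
proj_W(v) = (6/7, 9/7, 3/7)

Set up U = [u_1 | ... | u_1] ∈ R^(3×1). The projector onto W = col(U) is P = U (U^T U)^(-1) U^T.
Compute U^T U =
  [14],
and U^T v = (6).
Solve U^T U · c = U^T v for the coefficients: c = (3/7). The projection is proj_W(v) = U c.
Check: (v - proj_W(v)) · u_1 = 0  (should be 0).
Result: proj_W(v) = (6/7, 9/7, 3/7).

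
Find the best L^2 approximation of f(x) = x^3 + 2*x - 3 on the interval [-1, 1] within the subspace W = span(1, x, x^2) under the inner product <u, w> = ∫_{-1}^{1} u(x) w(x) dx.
g(x) = 13*x/5 - 3

The best approximation g ∈ W is the orthogonal projection of f onto W. Writing g = a_0 + a_1 x + a_2 x^2, the coefficients solve the normal equations G · a = b where
  G_{ij} = <φ_i, φ_j> and b_i = <f, φ_i>, with φ_0 = 1, φ_1 = x, φ_2 = x^2.
G =
  [2, 0, 2/3]
  [0, 2/3, 0]
  [2/3, 0, 2/5],
b = (-6, 26/15, -2).
Solving gives a_0 = -3, a_1 = 13/5, a_2 = 0, so
  g(x) = 13*x/5 - 3.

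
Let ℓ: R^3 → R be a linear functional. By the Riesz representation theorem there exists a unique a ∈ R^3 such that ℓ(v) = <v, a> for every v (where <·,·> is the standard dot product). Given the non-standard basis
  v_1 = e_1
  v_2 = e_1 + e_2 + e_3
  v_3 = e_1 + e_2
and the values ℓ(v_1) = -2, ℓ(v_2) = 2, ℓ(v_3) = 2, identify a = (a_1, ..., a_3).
a = (-2, 4, 0)

Write a = (a_1, ..., a_3) in the standard basis. For each basis vector v_i, ℓ(v_i) = <v_i, a> is a linear equation in the a_j's. Collect the n equations into a matrix system V a = ℓ, where row i of V is v_i (expressed in the standard basis). Since V is invertible (lower-triangular with 1s on the diagonal, up to permutation), solve by back-substitution:
  V =
[[1, 0, 0],
 [1, 1, 1],
 [1, 1, 0]]
  V a = (-2, 2, 2)
Solving gives a = (-2, 4, 0).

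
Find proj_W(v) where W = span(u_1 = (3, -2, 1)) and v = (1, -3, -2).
proj_W(v) = (3/2, -1, 1/2)

Set up U = [u_1 | ... | u_1] ∈ R^(3×1). The projector onto W = col(U) is P = U (U^T U)^(-1) U^T.
Compute U^T U =
  [14],
and U^T v = (7).
Solve U^T U · c = U^T v for the coefficients: c = (1/2). The projection is proj_W(v) = U c.
Check: (v - proj_W(v)) · u_1 = 0  (should be 0).
Result: proj_W(v) = (3/2, -1, 1/2).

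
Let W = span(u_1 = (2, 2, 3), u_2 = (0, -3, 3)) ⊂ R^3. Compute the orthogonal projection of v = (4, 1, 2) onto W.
proj_W(v) = (62/33, 61/33, 94/33)

Set up U = [u_1 | ... | u_2] ∈ R^(3×2). The projector onto W = col(U) is P = U (U^T U)^(-1) U^T.
Compute U^T U =
  [17, 3]
  [3, 18],
and U^T v = (16, 3).
Solve U^T U · c = U^T v for the coefficients: c = (31/33, 1/99). The projection is proj_W(v) = U c.
Check: (v - proj_W(v)) · u_1 = 0  (should be 0).
Check: (v - proj_W(v)) · u_2 = 0  (should be 0).
Result: proj_W(v) = (62/33, 61/33, 94/33).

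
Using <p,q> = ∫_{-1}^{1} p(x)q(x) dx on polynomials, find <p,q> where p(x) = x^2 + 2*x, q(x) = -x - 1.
<p,q> = -2

Expand the product: p(x)·q(x) = -x^3 - 3*x^2 - 2*x.
∫_{-1}^{1} of each monomial x^k gives [2/(k+1) if k even, 0 if k odd]. Integrating term-by-term (or equivalently evaluating the antiderivative F(x) = -x^4/4 - x^3 - x^2 at the endpoints):
  F(1) − F(−1) = -9/4 − (-1/4) = -2.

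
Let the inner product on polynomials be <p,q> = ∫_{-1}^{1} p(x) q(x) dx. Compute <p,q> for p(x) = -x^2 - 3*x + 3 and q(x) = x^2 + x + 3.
<p,q> = 78/5

Expand the product: p(x)·q(x) = -x^4 - 4*x^3 - 3*x^2 - 6*x + 9.
∫_{-1}^{1} of each monomial x^k gives [2/(k+1) if k even, 0 if k odd]. Integrating term-by-term (or equivalently evaluating the antiderivative F(x) = -x^5/5 - x^4 - x^3 - 3*x^2 + 9*x at the endpoints):
  F(1) − F(−1) = 19/5 − (-59/5) = 78/5.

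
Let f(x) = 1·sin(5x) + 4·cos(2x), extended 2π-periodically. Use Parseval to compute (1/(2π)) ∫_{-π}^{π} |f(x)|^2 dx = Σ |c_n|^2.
Σ |c_n|^2 = 17/2

Expand |f|^2 and use orthogonality of {sin(nx), cos(mx)} on [-π, π]:
  ∫_{-π}^{π} sin(nx)^2 dx = π, ∫ cos(mx)^2 dx = π, and cross terms integrate to 0.
So ∫_{-π}^{π} f(x)^2 dx = 1^2 · π + 4^2 · π = (1 + 16)π.
Divide by 2π: (1 + 16)/2 = 17/2.
By Parseval, this equals Σ |c_n|^2.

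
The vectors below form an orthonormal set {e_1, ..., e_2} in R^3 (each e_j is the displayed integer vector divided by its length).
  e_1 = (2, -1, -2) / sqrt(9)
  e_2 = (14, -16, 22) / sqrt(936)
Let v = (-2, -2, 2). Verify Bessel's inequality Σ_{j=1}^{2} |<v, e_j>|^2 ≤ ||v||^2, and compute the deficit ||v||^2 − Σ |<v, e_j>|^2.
Σ |<v, e_j>|^2 = 84/13; ||v||^2 = 12; deficit = 72/13

Write each e_j = u_j / sqrt(<u_j, u_j>) where u_j is the displayed integer vector. Then <v, e_j> = <v, u_j> / sqrt(<u_j, u_j>), so |<v, e_j>|^2 = <v, u_j>^2 / <u_j, u_j>.
Coefficients: <v, e_1> = -6/sqrt(9), <v, e_2> = 48/sqrt(936).
Square and sum: Σ |<v, e_j>|^2 = 84/13.
Compute ||v||^2 = v·v = 12.
Deficit = 12 − 84/13 = 72/13 ≥ 0, confirming Bessel's inequality. (The deficit equals ||v − Σ <v,e_j> e_j||^2, the squared distance from v to span{e_j}.)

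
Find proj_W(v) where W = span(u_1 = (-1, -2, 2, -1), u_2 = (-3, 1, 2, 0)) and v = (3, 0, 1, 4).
proj_W(v) = (34/23, 5/23, -32/23, 7/23)

Set up U = [u_1 | ... | u_2] ∈ R^(4×2). The projector onto W = col(U) is P = U (U^T U)^(-1) U^T.
Compute U^T U =
  [10, 5]
  [5, 14],
and U^T v = (-5, -7).
Solve U^T U · c = U^T v for the coefficients: c = (-7/23, -9/23). The projection is proj_W(v) = U c.
Check: (v - proj_W(v)) · u_1 = 0  (should be 0).
Check: (v - proj_W(v)) · u_2 = 0  (should be 0).
Result: proj_W(v) = (34/23, 5/23, -32/23, 7/23).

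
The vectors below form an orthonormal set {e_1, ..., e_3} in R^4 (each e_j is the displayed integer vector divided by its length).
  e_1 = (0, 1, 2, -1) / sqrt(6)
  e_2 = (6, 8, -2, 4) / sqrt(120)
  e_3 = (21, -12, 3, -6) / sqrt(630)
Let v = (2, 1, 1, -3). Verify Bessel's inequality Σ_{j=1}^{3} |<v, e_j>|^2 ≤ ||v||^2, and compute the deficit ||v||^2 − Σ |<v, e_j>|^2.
Σ |<v, e_j>|^2 = 73/7; ||v||^2 = 15; deficit = 32/7

Write each e_j = u_j / sqrt(<u_j, u_j>) where u_j is the displayed integer vector. Then <v, e_j> = <v, u_j> / sqrt(<u_j, u_j>), so |<v, e_j>|^2 = <v, u_j>^2 / <u_j, u_j>.
Coefficients: <v, e_1> = 6/sqrt(6), <v, e_2> = 6/sqrt(120), <v, e_3> = 51/sqrt(630).
Square and sum: Σ |<v, e_j>|^2 = 73/7.
Compute ||v||^2 = v·v = 15.
Deficit = 15 − 73/7 = 32/7 ≥ 0, confirming Bessel's inequality. (The deficit equals ||v − Σ <v,e_j> e_j||^2, the squared distance from v to span{e_j}.)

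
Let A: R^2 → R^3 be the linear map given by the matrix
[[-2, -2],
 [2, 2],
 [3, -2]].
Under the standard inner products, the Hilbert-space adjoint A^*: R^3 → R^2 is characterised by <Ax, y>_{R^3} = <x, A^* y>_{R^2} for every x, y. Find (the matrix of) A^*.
A^* = A^T =
[[-2, 2, 3],
 [-2, 2, -2]]

For real matrices with standard dot products, the defining identity <Ax, y> = <x, A^* y> gives (Ax)^T y = x^T (A^*) y, i.e. x^T A^T y = x^T (A^*) y. Since this holds for all x, y, we must have A^* = A^T. Therefore
A^* =
[[-2, 2, 3],
 [-2, 2, -2]].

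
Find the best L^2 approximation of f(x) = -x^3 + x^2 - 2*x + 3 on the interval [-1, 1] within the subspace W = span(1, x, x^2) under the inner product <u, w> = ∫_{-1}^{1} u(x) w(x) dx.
g(x) = x^2 - 13*x/5 + 3

The best approximation g ∈ W is the orthogonal projection of f onto W. Writing g = a_0 + a_1 x + a_2 x^2, the coefficients solve the normal equations G · a = b where
  G_{ij} = <φ_i, φ_j> and b_i = <f, φ_i>, with φ_0 = 1, φ_1 = x, φ_2 = x^2.
G =
  [2, 0, 2/3]
  [0, 2/3, 0]
  [2/3, 0, 2/5],
b = (20/3, -26/15, 12/5).
Solving gives a_0 = 3, a_1 = -13/5, a_2 = 1, so
  g(x) = x^2 - 13*x/5 + 3.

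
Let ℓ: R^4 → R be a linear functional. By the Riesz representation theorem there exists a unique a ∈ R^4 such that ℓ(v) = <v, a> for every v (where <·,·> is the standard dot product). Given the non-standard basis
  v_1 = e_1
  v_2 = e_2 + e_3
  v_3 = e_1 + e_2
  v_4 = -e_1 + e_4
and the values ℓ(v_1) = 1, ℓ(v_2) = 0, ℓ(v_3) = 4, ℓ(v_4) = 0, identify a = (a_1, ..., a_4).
a = (1, 3, -3, 1)

Write a = (a_1, ..., a_4) in the standard basis. For each basis vector v_i, ℓ(v_i) = <v_i, a> is a linear equation in the a_j's. Collect the n equations into a matrix system V a = ℓ, where row i of V is v_i (expressed in the standard basis). Since V is invertible (lower-triangular with 1s on the diagonal, up to permutation), solve by back-substitution:
  V =
[[1, 0, 0, 0],
 [0, 1, 1, 0],
 [1, 1, 0, 0],
 [-1, 0, 0, 1]]
  V a = (1, 0, 4, 0)
Solving gives a = (1, 3, -3, 1).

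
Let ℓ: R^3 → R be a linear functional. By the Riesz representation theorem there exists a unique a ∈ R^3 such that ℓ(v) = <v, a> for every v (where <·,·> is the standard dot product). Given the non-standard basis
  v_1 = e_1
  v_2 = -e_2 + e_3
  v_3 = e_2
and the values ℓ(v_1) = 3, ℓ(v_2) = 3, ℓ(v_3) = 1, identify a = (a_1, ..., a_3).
a = (3, 1, 4)

Write a = (a_1, ..., a_3) in the standard basis. For each basis vector v_i, ℓ(v_i) = <v_i, a> is a linear equation in the a_j's. Collect the n equations into a matrix system V a = ℓ, where row i of V is v_i (expressed in the standard basis). Since V is invertible (lower-triangular with 1s on the diagonal, up to permutation), solve by back-substitution:
  V =
[[1, 0, 0],
 [0, -1, 1],
 [0, 1, 0]]
  V a = (3, 3, 1)
Solving gives a = (3, 1, 4).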